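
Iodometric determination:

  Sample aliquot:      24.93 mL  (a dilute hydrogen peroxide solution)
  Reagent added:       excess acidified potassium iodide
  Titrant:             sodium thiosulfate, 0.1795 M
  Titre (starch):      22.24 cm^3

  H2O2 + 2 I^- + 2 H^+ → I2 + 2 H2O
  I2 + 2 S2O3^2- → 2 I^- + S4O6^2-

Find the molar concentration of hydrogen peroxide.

0.08007 M

n(S2O3^2-) = 0.02224 × 0.1795 = 3.992 × 10^-3 mol
n(I2) = n(S2O3^2-)/2 = 1.996 × 10^-3 mol
n(H2O2) in the aliquot = 1.996 × 10^-3 mol (1:1 ratio)
[H2O2] = 1.996 × 10^-3 / 0.02493 = 0.08007 mol/L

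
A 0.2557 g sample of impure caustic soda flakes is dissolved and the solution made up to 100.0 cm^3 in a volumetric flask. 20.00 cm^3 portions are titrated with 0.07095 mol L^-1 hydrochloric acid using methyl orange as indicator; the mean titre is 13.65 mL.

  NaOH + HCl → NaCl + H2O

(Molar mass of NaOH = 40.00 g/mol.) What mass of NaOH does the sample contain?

n(HCl) per titration = 0.01365 × 0.07095 = 9.685 × 10^-4 mol
n(NaOH) in each aliquot = 9.685 × 10^-4 mol (1:1 ratio)
n(NaOH) in the whole flask = 9.685 × 10^-4 × 100.0/20.00 = 4.842 × 10^-3 mol
mass of NaOH = 4.842 × 10^-3 × 40.00 = 0.1937 g

0.1937 g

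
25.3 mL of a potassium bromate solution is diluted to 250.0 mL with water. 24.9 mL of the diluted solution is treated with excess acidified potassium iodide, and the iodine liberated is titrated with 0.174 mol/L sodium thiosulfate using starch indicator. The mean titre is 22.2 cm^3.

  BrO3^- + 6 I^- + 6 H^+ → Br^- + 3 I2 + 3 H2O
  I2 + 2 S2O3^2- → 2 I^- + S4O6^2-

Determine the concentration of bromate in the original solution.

n(S2O3^2-) = 0.0222 × 0.174 = 3.86 × 10^-3 mol
n(I2) = n(S2O3^2-)/2 = 1.93 × 10^-3 mol
From the 1:3 ratio, n(BrO3^-) in the aliquot = 1/3 × 1.93 × 10^-3 = 6.44 × 10^-4 mol
[BrO3^-]_dilute = 6.44 × 10^-4 / 0.0249 = 0.0259 mol/L
[BrO3^-]_original = 0.0259 × 250.0/25.3 = 0.255 mol/L

0.255 mol/L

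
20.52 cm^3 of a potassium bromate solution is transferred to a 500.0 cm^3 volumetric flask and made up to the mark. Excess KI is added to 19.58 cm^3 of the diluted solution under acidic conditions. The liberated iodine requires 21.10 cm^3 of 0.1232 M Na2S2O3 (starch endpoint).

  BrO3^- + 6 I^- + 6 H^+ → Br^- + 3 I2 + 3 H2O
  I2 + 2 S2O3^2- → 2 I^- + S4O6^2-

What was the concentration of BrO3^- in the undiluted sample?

0.5392 M

n(S2O3^2-) = 0.02110 × 0.1232 = 2.600 × 10^-3 mol
n(I2) = n(S2O3^2-)/2 = 1.300 × 10^-3 mol
From the 1:3 ratio, n(BrO3^-) in the aliquot = 1/3 × 1.300 × 10^-3 = 4.333 × 10^-4 mol
[BrO3^-]_dilute = 4.333 × 10^-4 / 0.01958 = 0.02213 mol/L
[BrO3^-]_original = 0.02213 × 500.0/20.52 = 0.5392 mol/L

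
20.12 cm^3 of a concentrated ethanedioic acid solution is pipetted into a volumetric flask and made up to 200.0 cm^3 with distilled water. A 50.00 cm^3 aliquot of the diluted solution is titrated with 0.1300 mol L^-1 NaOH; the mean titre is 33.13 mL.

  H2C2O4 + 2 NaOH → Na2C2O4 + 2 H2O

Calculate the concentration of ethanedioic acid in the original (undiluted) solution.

0.4281 mol/L

n(NaOH) = 0.03313 × 0.1300 = 4.307 × 10^-3 mol
From the 1:2 ratio, n(H2C2O4) in the aliquot = 1/2 × 4.307 × 10^-3 = 2.153 × 10^-3 mol
[H2C2O4]_dilute = 2.153 × 10^-3 / 0.05000 = 0.04307 mol/L
Dilution factor = 200.0 / 20.12 = 9.940
[H2C2O4]_stock = 0.04307 × 9.940 = 0.4281 mol/L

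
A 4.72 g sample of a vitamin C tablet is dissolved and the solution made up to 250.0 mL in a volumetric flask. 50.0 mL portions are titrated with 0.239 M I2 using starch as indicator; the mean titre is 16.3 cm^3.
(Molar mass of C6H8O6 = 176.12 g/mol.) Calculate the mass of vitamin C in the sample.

3.43 g

C6H8O6 + I2 → C6H6O6 + 2 HI
n(I2) per titration = 0.0163 × 0.239 = 3.90 × 10^-3 mol
n(C6H8O6) in each aliquot = 3.90 × 10^-3 mol (1:1 ratio)
n(C6H8O6) in the whole flask = 3.90 × 10^-3 × 250.0/50.0 = 0.0195 mol
mass of C6H8O6 = 0.0195 × 176.12 = 3.43 g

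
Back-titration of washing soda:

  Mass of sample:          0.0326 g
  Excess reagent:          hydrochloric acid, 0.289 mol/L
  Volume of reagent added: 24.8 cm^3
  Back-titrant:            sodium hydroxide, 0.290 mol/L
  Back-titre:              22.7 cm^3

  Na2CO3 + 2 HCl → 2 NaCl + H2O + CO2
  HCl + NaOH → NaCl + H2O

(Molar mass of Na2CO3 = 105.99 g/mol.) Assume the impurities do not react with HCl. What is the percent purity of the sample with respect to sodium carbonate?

n(HCl) added = 0.0248 × 0.289 = 7.17 × 10^-3 mol
n(NaOH) used in back-titration = 0.0227 × 0.290 = 6.58 × 10^-3 mol
n(HCl) left over = 6.58 × 10^-3 mol (1:1 ratio)
n(HCl) consumed by analyte = 7.17 × 10^-3 − 6.58 × 10^-3 = 5.84 × 10^-4 mol
From the 1:2 ratio, n(Na2CO3) = 1/2 × 5.84 × 10^-4 = 2.92 × 10^-4 mol
mass of Na2CO3 = 2.92 × 10^-4 × 105.99 = 0.0310 g
% Na2CO3 = 0.0310 / 0.0326 × 100 = 95.0 %

95.0 %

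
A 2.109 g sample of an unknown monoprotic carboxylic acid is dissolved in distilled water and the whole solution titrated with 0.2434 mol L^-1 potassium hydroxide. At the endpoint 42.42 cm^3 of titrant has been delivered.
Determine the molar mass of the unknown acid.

204.3 g/mol

n(KOH) = 0.04242 L × 0.2434 mol/L = 0.01033 mol
n(HA) = 0.01033 mol (1:1 ratio)
M = m / n = 2.109 g / 0.01033 mol = 204.3 g/mol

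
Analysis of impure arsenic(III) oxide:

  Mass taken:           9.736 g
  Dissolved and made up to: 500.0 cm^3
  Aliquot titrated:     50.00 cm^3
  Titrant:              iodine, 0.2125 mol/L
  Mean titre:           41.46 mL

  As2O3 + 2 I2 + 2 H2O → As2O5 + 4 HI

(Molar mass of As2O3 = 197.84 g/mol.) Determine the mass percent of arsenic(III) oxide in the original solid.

89.51 %

n(I2) per titration = 0.04146 × 0.2125 = 8.810 × 10^-3 mol
From the 1:2 ratio, n(As2O3) in each aliquot = 1/2 × 8.810 × 10^-3 = 4.405 × 10^-3 mol
n(As2O3) in the whole flask = 4.405 × 10^-3 × 500.0/50.00 = 0.04405 mol
mass of As2O3 = 0.04405 × 197.84 = 8.715 g
% As2O3 = 8.715 / 9.736 × 100 = 89.51 %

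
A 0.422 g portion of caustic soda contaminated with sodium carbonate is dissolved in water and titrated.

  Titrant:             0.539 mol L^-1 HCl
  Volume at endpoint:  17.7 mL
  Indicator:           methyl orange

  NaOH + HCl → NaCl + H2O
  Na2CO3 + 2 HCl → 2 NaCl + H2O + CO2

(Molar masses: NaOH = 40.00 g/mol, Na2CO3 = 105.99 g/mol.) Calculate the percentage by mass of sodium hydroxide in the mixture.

n(HCl) = 0.0177 × 0.539 = 9.54 × 10^-3 mol
Let x = n(NaOH), y = n(Na2CO3).
Titrant: 1x + 2y = 9.54 × 10^-3;  mass: 40.00x + 105.99y = 0.422
Solving, x = 6.43 × 10^-3 mol, y = 1.55 × 10^-3 mol
mass of NaOH = 6.43 × 10^-3 × 40.00 = 0.257 g
% NaOH = 0.257 / 0.422 × 100 = 61.0 %

61.0 %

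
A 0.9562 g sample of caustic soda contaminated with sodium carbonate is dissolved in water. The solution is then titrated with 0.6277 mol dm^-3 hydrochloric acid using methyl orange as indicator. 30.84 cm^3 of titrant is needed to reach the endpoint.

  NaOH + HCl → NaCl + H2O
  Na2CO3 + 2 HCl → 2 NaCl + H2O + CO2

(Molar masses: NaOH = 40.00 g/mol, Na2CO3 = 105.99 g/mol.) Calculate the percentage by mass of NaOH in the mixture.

22.43 %

n(HCl) = 0.03084 × 0.6277 = 0.01936 mol
Let x = n(NaOH), y = n(Na2CO3).
Titrant: 1x + 2y = 0.01936;  mass: 40.00x + 105.99y = 0.9562
Solving, x = 5.363 × 10^-3 mol, y = 6.998 × 10^-3 mol
mass of NaOH = 5.363 × 10^-3 × 40.00 = 0.2145 g
% NaOH = 0.2145 / 0.9562 × 100 = 22.43 %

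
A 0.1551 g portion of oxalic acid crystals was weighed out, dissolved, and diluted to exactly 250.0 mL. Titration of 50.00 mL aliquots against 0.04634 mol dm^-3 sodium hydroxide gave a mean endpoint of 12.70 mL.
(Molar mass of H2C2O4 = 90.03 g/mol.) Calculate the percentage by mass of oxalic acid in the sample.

85.40 %

H2C2O4 + 2 NaOH → Na2C2O4 + 2 H2O
n(NaOH) per titration = 0.01270 × 0.04634 = 5.885 × 10^-4 mol
From the 1:2 ratio, n(H2C2O4) in each aliquot = 1/2 × 5.885 × 10^-4 = 2.943 × 10^-4 mol
n(H2C2O4) in the whole flask = 2.943 × 10^-4 × 250.0/50.00 = 1.471 × 10^-3 mol
mass of H2C2O4 = 1.471 × 10^-3 × 90.03 = 0.1325 g
% H2C2O4 = 0.1325 / 0.1551 × 100 = 85.40 %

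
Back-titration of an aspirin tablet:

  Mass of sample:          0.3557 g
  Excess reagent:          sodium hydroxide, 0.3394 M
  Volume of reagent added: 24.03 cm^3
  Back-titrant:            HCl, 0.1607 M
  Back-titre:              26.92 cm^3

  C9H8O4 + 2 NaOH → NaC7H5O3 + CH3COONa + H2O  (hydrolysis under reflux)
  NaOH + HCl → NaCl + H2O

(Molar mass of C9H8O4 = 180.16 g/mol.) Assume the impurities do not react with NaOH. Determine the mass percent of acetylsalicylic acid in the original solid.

n(NaOH) added = 0.02403 × 0.3394 = 8.156 × 10^-3 mol
n(HCl) used in back-titration = 0.02692 × 0.1607 = 4.326 × 10^-3 mol
n(NaOH) left over = 4.326 × 10^-3 mol (1:1 ratio)
n(NaOH) consumed by analyte = 8.156 × 10^-3 − 4.326 × 10^-3 = 3.830 × 10^-3 mol
From the 1:2 ratio, n(C9H8O4) = 1/2 × 3.830 × 10^-3 = 1.915 × 10^-3 mol
mass of C9H8O4 = 1.915 × 10^-3 × 180.16 = 0.3450 g
% C9H8O4 = 0.3450 / 0.3557 × 100 = 96.99 %

96.99 %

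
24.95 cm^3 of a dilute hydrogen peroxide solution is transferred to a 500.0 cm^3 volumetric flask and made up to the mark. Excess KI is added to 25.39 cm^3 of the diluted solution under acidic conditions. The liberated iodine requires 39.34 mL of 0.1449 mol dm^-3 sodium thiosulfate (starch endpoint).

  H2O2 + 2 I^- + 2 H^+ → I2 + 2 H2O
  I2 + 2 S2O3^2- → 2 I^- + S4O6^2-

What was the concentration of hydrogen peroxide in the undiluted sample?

2.250 mol/L

n(S2O3^2-) = 0.03934 × 0.1449 = 5.700 × 10^-3 mol
n(I2) = n(S2O3^2-)/2 = 2.850 × 10^-3 mol
n(H2O2) in the aliquot = 2.850 × 10^-3 mol (1:1 ratio)
[H2O2]_dilute = 2.850 × 10^-3 / 0.02539 = 0.1123 mol/L
[H2O2]_original = 0.1123 × 500.0/24.95 = 2.250 mol/L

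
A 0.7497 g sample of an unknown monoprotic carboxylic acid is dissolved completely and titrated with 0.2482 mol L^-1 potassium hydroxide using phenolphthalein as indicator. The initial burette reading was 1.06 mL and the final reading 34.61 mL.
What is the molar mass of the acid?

90.03 g/mol

n(KOH) = 0.03355 L × 0.2482 mol/L = 8.327 × 10^-3 mol
n(HA) = 8.327 × 10^-3 mol (1:1 ratio)
M = m / n = 0.7497 g / 8.327 × 10^-3 mol = 90.03 g/mol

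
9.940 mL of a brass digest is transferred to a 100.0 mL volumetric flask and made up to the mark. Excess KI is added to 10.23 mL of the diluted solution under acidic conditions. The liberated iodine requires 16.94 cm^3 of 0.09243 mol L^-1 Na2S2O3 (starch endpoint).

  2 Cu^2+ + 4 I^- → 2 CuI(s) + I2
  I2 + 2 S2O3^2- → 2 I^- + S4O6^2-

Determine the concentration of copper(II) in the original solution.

1.540 mol/L

n(S2O3^2-) = 0.01694 × 0.09243 = 1.566 × 10^-3 mol
n(I2) = n(S2O3^2-)/2 = 7.829 × 10^-4 mol
From the 2:1 ratio, n(Cu2+) in the aliquot = 2/1 × 7.829 × 10^-4 = 1.566 × 10^-3 mol
[Cu2+]_dilute = 1.566 × 10^-3 / 0.01023 = 0.1531 mol/L
[Cu2+]_original = 0.1531 × 100.0/9.940 = 1.540 mol/L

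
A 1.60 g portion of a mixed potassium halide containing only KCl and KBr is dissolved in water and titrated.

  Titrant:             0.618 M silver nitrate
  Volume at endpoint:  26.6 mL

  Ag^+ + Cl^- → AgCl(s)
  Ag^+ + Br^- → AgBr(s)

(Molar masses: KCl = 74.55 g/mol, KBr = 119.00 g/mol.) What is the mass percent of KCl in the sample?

n(AgNO3) = 0.0266 × 0.618 = 0.0164 mol
Let x = n(KCl), y = n(KBr).
Titrant: 1x + 1y = 0.0164;  mass: 74.55x + 119.00y = 1.60
Solving, x = 8.01 × 10^-3 mol, y = 8.42 × 10^-3 mol
mass of KCl = 8.01 × 10^-3 × 74.55 = 0.597 g
% KCl = 0.597 / 1.60 × 100 = 37.3 %

37.3 %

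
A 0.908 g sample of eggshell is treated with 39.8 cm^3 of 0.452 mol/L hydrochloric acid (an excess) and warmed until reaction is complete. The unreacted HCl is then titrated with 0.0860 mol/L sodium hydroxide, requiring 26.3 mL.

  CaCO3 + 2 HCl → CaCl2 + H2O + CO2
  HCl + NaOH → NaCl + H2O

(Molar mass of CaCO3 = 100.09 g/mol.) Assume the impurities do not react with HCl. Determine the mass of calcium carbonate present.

0.787 g

n(HCl) added = 0.0398 × 0.452 = 0.0180 mol
n(NaOH) used in back-titration = 0.0263 × 0.0860 = 2.26 × 10^-3 mol
n(HCl) left over = 2.26 × 10^-3 mol (1:1 ratio)
n(HCl) consumed by analyte = 0.0180 − 2.26 × 10^-3 = 0.0157 mol
From the 1:2 ratio, n(CaCO3) = 1/2 × 0.0157 = 7.86 × 10^-3 mol
mass of CaCO3 = 7.86 × 10^-3 × 100.09 = 0.787 g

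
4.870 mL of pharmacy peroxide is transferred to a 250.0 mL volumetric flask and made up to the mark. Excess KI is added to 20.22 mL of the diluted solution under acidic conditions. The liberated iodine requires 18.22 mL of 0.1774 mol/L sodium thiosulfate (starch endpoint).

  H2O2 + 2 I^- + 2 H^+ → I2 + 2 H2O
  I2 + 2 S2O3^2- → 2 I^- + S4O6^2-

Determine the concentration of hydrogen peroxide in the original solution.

4.103 mol/L

n(S2O3^2-) = 0.01822 × 0.1774 = 3.232 × 10^-3 mol
n(I2) = n(S2O3^2-)/2 = 1.616 × 10^-3 mol
n(H2O2) in the aliquot = 1.616 × 10^-3 mol (1:1 ratio)
[H2O2]_dilute = 1.616 × 10^-3 / 0.02022 = 0.07993 mol/L
[H2O2]_original = 0.07993 × 250.0/4.870 = 4.103 mol/L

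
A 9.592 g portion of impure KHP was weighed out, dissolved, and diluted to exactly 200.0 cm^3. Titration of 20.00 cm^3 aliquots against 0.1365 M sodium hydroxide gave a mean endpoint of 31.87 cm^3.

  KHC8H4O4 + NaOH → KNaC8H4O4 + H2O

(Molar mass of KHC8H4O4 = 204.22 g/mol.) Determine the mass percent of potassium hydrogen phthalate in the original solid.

n(NaOH) per titration = 0.03187 × 0.1365 = 4.350 × 10^-3 mol
n(KHC8H4O4) in each aliquot = 4.350 × 10^-3 mol (1:1 ratio)
n(KHC8H4O4) in the whole flask = 4.350 × 10^-3 × 200.0/20.00 = 0.04350 mol
mass of KHC8H4O4 = 0.04350 × 204.22 = 8.884 g
% KHC8H4O4 = 8.884 / 9.592 × 100 = 92.62 %

92.62 %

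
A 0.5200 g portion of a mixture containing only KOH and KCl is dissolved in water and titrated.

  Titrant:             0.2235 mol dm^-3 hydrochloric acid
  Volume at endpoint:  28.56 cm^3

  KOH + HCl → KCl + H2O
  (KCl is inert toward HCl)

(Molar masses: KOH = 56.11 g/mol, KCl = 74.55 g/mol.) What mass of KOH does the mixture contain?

n(HCl) = 0.02856 × 0.2235 = 6.383 × 10^-3 mol
Let x = n(KOH), y = n(KCl).
Titrant: 1x = 6.383 × 10^-3;  mass: 56.11x + 74.55y = 0.5200
Solving, x = 6.383 × 10^-3 mol, y = 2.171 × 10^-3 mol
mass of KOH = 6.383 × 10^-3 × 56.11 = 0.3582 g

0.3582 g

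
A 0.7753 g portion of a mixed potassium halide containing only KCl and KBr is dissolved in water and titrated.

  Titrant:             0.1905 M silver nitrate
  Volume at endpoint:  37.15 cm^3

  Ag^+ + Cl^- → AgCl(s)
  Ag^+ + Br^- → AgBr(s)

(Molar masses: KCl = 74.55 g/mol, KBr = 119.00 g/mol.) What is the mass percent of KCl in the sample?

14.47 %

n(AgNO3) = 0.03715 × 0.1905 = 7.077 × 10^-3 mol
Let x = n(KCl), y = n(KBr).
Titrant: 1x + 1y = 7.077 × 10^-3;  mass: 74.55x + 119.00y = 0.7753
Solving, x = 1.504 × 10^-3 mol, y = 5.573 × 10^-3 mol
mass of KCl = 1.504 × 10^-3 × 74.55 = 0.1122 g
% KCl = 0.1122 / 0.7753 × 100 = 14.47 %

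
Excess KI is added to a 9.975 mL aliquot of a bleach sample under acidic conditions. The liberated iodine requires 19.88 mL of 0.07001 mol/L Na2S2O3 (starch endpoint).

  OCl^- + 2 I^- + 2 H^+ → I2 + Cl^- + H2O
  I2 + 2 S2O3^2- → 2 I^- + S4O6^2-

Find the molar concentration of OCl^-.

n(S2O3^2-) = 0.01988 × 0.07001 = 1.392 × 10^-3 mol
n(I2) = n(S2O3^2-)/2 = 6.959 × 10^-4 mol
n(OCl^-) in the aliquot = 6.959 × 10^-4 mol (1:1 ratio)
[OCl^-] = 6.959 × 10^-4 / 0.009975 = 0.06976 mol/L

0.06976 mol/L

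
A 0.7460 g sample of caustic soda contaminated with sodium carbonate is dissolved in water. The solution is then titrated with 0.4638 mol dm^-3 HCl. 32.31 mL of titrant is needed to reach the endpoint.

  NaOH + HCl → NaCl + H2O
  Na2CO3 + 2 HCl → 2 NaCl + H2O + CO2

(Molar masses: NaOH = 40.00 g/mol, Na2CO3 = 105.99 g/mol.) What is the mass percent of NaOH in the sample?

19.87 %

n(HCl) = 0.03231 × 0.4638 = 0.01499 mol
Let x = n(NaOH), y = n(Na2CO3).
Titrant: 1x + 2y = 0.01499;  mass: 40.00x + 105.99y = 0.7460
Solving, x = 3.705 × 10^-3 mol, y = 5.640 × 10^-3 mol
mass of NaOH = 3.705 × 10^-3 × 40.00 = 0.1482 g
% NaOH = 0.1482 / 0.7460 × 100 = 19.87 %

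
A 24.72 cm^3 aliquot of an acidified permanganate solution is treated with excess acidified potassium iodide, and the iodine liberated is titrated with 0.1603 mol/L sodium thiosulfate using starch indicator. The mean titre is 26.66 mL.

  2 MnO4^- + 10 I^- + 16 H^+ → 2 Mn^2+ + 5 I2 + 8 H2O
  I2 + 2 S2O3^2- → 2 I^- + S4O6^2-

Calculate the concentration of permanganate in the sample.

n(S2O3^2-) = 0.02666 × 0.1603 = 4.274 × 10^-3 mol
n(I2) = n(S2O3^2-)/2 = 2.137 × 10^-3 mol
From the 2:5 ratio, n(MnO4^-) in the aliquot = 2/5 × 2.137 × 10^-3 = 8.547 × 10^-4 mol
[MnO4^-] = 8.547 × 10^-4 / 0.02472 = 0.03458 mol/L

0.03458 mol/L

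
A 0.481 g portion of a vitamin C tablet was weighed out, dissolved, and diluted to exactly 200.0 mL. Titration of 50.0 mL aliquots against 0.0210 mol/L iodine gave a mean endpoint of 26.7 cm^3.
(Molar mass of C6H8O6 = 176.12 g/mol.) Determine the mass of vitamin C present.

C6H8O6 + I2 → C6H6O6 + 2 HI
n(I2) per titration = 0.0267 × 0.0210 = 5.61 × 10^-4 mol
n(C6H8O6) in each aliquot = 5.61 × 10^-4 mol (1:1 ratio)
n(C6H8O6) in the whole flask = 5.61 × 10^-4 × 200.0/50.0 = 2.24 × 10^-3 mol
mass of C6H8O6 = 2.24 × 10^-3 × 176.12 = 0.395 g

0.395 g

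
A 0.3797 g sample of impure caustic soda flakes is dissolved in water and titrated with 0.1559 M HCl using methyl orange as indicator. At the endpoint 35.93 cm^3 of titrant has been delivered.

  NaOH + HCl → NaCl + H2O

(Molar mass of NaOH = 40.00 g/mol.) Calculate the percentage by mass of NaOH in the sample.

n(HCl) = 0.03593 L × 0.1559 mol/L = 5.601 × 10^-3 mol
n(NaOH) = 5.601 × 10^-3 mol (1:1 ratio)
mass of NaOH = 5.601 × 10^-3 × 40.00 g/mol = 0.2241 g
% NaOH = 0.2241 / 0.3797 × 100 = 59.01 %

59.01 %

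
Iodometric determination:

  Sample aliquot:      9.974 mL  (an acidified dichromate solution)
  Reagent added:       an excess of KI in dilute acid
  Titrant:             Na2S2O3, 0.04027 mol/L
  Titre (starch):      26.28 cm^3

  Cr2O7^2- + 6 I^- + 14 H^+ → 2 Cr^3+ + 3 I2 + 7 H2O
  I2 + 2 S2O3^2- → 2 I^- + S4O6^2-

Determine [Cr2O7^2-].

n(S2O3^2-) = 0.02628 × 0.04027 = 1.058 × 10^-3 mol
n(I2) = n(S2O3^2-)/2 = 5.291 × 10^-4 mol
From the 1:3 ratio, n(Cr2O7^2-) in the aliquot = 1/3 × 5.291 × 10^-4 = 1.764 × 10^-4 mol
[Cr2O7^2-] = 1.764 × 10^-4 / 0.009974 = 0.01768 mol/L

0.01768 mol/L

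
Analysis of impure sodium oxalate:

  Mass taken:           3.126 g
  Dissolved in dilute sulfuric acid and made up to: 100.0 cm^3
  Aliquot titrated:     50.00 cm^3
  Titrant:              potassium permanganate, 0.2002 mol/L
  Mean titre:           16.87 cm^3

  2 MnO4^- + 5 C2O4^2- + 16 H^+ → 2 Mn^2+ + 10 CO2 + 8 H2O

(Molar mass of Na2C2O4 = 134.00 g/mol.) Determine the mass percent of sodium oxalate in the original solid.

72.39 %

n(KMnO4) per titration = 0.01687 × 0.2002 = 3.377 × 10^-3 mol
From the 5:2 ratio, n(Na2C2O4) in each aliquot = 5/2 × 3.377 × 10^-3 = 8.443 × 10^-3 mol
n(Na2C2O4) in the whole flask = 8.443 × 10^-3 × 100.0/50.00 = 0.01689 mol
mass of Na2C2O4 = 0.01689 × 134.00 = 2.263 g
% Na2C2O4 = 2.263 / 3.126 × 100 = 72.39 %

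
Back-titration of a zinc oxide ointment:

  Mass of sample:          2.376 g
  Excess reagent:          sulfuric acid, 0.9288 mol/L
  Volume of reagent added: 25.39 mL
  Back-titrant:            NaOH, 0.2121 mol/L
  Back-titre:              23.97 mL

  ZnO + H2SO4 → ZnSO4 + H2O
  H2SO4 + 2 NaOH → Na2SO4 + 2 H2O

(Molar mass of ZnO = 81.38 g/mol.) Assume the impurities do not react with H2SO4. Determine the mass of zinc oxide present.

1.712 g

n(H2SO4) added = 0.02539 × 0.9288 = 0.02358 mol
n(NaOH) used in back-titration = 0.02397 × 0.2121 = 5.084 × 10^-3 mol
From the 1:2 ratio, n(H2SO4) left over = 1/2 × 5.084 × 10^-3 = 2.542 × 10^-3 mol
n(H2SO4) consumed by analyte = 0.02358 − 2.542 × 10^-3 = 0.02104 mol
n(ZnO) = 0.02104 mol (1:1 ratio)
mass of ZnO = 0.02104 × 81.38 = 1.712 g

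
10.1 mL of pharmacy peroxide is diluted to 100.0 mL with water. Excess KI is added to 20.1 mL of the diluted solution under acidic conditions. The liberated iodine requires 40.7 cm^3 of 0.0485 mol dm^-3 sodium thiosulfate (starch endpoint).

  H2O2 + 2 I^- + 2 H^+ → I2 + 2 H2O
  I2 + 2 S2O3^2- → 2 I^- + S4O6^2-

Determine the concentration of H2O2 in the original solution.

n(S2O3^2-) = 0.0407 × 0.0485 = 1.97 × 10^-3 mol
n(I2) = n(S2O3^2-)/2 = 9.87 × 10^-4 mol
n(H2O2) in the aliquot = 9.87 × 10^-4 mol (1:1 ratio)
[H2O2]_dilute = 9.87 × 10^-4 / 0.0201 = 0.0491 mol/L
[H2O2]_original = 0.0491 × 100.0/10.1 = 0.486 mol/L

0.486 mol/L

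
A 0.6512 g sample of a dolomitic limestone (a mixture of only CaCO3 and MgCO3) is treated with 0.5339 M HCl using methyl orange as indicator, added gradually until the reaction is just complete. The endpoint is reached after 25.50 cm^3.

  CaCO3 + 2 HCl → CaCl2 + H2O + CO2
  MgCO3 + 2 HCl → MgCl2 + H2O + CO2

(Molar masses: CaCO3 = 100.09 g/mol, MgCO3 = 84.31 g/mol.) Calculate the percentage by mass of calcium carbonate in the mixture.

n(HCl) = 0.02550 × 0.5339 = 0.01361 mol
Let x = n(CaCO3), y = n(MgCO3).
Titrant: 2x + 2y = 0.01361;  mass: 100.09x + 84.31y = 0.6512
Solving, x = 4.898 × 10^-3 mol, y = 1.910 × 10^-3 mol
mass of CaCO3 = 4.898 × 10^-3 × 100.09 = 0.4902 g
% CaCO3 = 0.4902 / 0.6512 × 100 = 75.28 %

75.28 %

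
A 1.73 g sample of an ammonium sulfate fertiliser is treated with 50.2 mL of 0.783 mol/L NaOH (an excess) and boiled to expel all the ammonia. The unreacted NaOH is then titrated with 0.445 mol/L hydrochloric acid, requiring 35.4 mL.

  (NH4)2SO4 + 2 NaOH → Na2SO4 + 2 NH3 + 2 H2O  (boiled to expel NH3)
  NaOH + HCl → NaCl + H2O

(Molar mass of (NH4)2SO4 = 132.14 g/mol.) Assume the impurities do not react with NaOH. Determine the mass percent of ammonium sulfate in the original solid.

90.0 %

n(NaOH) added = 0.0502 × 0.783 = 0.0393 mol
n(HCl) used in back-titration = 0.0354 × 0.445 = 0.0158 mol
n(NaOH) left over = 0.0158 mol (1:1 ratio)
n(NaOH) consumed by analyte = 0.0393 − 0.0158 = 0.0236 mol
From the 1:2 ratio, n((NH4)2SO4) = 1/2 × 0.0236 = 0.0118 mol
mass of (NH4)2SO4 = 0.0118 × 132.14 = 1.56 g
% (NH4)2SO4 = 1.56 / 1.73 × 100 = 90.0 %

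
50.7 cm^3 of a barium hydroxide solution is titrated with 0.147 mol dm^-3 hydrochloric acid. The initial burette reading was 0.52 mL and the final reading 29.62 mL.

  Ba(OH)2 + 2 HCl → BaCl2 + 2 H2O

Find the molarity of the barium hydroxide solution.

n(HCl) = 0.0291 L × 0.147 mol/L = 4.28 × 10^-3 mol
From the 1:2 mole ratio, n(Ba(OH)2) = 1/2 × 4.28 × 10^-3 = 2.14 × 10^-3 mol
[Ba(OH)2] = 2.14 × 10^-3 mol / 0.0507 L = 0.0422 mol/L

0.0422 mol/L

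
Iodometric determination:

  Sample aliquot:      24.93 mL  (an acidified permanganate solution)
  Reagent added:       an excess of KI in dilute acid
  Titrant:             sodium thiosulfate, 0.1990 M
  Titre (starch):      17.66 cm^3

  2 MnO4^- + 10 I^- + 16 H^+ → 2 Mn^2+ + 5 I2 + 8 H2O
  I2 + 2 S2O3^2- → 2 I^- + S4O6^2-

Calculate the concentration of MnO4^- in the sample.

n(S2O3^2-) = 0.01766 × 0.1990 = 3.514 × 10^-3 mol
n(I2) = n(S2O3^2-)/2 = 1.757 × 10^-3 mol
From the 2:5 ratio, n(MnO4^-) in the aliquot = 2/5 × 1.757 × 10^-3 = 7.029 × 10^-4 mol
[MnO4^-] = 7.029 × 10^-4 / 0.02493 = 0.02819 mol/L

0.02819 M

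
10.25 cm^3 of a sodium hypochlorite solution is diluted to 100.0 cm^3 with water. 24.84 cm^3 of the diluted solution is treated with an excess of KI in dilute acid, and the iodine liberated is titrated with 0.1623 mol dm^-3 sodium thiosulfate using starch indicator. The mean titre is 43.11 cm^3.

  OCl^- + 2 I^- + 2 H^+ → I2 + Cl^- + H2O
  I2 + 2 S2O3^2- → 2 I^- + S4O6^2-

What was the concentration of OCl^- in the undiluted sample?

1.374 mol/L

n(S2O3^2-) = 0.04311 × 0.1623 = 6.997 × 10^-3 mol
n(I2) = n(S2O3^2-)/2 = 3.498 × 10^-3 mol
n(OCl^-) in the aliquot = 3.498 × 10^-3 mol (1:1 ratio)
[OCl^-]_dilute = 3.498 × 10^-3 / 0.02484 = 0.1408 mol/L
[OCl^-]_original = 0.1408 × 100.0/10.25 = 1.374 mol/L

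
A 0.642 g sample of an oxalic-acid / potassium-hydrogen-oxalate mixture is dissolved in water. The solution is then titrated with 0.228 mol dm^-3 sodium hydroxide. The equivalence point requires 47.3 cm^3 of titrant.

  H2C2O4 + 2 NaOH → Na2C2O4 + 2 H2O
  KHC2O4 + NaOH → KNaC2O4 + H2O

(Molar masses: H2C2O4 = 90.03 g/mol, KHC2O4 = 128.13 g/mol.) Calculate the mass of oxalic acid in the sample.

0.401 g

n(NaOH) = 0.0473 × 0.228 = 0.0108 mol
Let x = n(H2C2O4), y = n(KHC2O4).
Titrant: 2x + 1y = 0.0108;  mass: 90.03x + 128.13y = 0.642
Solving, x = 4.45 × 10^-3 mol, y = 1.88 × 10^-3 mol
mass of H2C2O4 = 4.45 × 10^-3 × 90.03 = 0.401 g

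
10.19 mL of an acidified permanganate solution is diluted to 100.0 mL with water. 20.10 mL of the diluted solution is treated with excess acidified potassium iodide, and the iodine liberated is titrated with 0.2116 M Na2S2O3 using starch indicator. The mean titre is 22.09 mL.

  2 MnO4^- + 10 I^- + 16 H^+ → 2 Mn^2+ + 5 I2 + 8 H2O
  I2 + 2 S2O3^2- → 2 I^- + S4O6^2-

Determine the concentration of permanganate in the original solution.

0.4564 M

n(S2O3^2-) = 0.02209 × 0.2116 = 4.674 × 10^-3 mol
n(I2) = n(S2O3^2-)/2 = 2.337 × 10^-3 mol
From the 2:5 ratio, n(MnO4^-) in the aliquot = 2/5 × 2.337 × 10^-3 = 9.348 × 10^-4 mol
[MnO4^-]_dilute = 9.348 × 10^-4 / 0.02010 = 0.04651 mol/L
[MnO4^-]_original = 0.04651 × 100.0/10.19 = 0.4564 mol/L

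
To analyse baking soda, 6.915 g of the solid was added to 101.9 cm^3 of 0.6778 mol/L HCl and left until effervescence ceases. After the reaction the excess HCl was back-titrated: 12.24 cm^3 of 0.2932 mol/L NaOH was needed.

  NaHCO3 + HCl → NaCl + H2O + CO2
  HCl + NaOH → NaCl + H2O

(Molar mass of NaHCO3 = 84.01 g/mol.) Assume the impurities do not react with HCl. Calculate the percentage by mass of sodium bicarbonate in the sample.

n(HCl) added = 0.1019 × 0.6778 = 0.06907 mol
n(NaOH) used in back-titration = 0.01224 × 0.2932 = 3.589 × 10^-3 mol
n(HCl) left over = 3.589 × 10^-3 mol (1:1 ratio)
n(HCl) consumed by analyte = 0.06907 − 3.589 × 10^-3 = 0.06548 mol
n(NaHCO3) = 0.06548 mol (1:1 ratio)
mass of NaHCO3 = 0.06548 × 84.01 = 5.501 g
% NaHCO3 = 5.501 / 6.915 × 100 = 79.55 %

79.55 %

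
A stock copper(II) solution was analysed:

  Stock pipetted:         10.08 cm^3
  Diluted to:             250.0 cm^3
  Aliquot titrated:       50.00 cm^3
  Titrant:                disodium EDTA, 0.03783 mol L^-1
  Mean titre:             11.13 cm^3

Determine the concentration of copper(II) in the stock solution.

Cu^2+ + EDTA^4- → [Cu(EDTA)]^2-
n(EDTA) = 0.01113 × 0.03783 = 4.210 × 10^-4 mol
n(Cu2+) in the aliquot = 4.210 × 10^-4 mol (1:1 ratio)
[Cu2+]_dilute = 4.210 × 10^-4 / 0.05000 = 0.008421 mol/L
Dilution factor = 250.0 / 10.08 = 24.80
[Cu2+]_stock = 0.008421 × 24.80 = 0.2089 mol/L

0.2089 mol/L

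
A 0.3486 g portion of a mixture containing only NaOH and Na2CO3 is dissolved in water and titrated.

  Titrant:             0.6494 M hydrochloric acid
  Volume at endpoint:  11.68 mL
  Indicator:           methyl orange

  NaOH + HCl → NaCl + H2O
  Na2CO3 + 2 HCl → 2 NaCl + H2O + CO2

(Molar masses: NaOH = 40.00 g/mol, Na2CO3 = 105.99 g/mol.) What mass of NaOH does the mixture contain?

n(HCl) = 0.01168 × 0.6494 = 7.585 × 10^-3 mol
Let x = n(NaOH), y = n(Na2CO3).
Titrant: 1x + 2y = 7.585 × 10^-3;  mass: 40.00x + 105.99y = 0.3486
Solving, x = 4.107 × 10^-3 mol, y = 1.739 × 10^-3 mol
mass of NaOH = 4.107 × 10^-3 × 40.00 = 0.1643 g

0.1643 g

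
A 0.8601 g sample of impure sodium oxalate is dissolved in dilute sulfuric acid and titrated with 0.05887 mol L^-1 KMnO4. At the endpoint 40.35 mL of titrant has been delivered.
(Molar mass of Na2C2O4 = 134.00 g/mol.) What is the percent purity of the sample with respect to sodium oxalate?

2 MnO4^- + 5 C2O4^2- + 16 H^+ → 2 Mn^2+ + 10 CO2 + 8 H2O
n(KMnO4) = 0.04035 L × 0.05887 mol/L = 2.375 × 10^-3 mol
From the 5:2 ratio, n(Na2C2O4) = 5/2 × 2.375 × 10^-3 = 5.939 × 10^-3 mol
mass of Na2C2O4 = 5.939 × 10^-3 × 134.00 g/mol = 0.7958 g
% Na2C2O4 = 0.7958 / 0.8601 × 100 = 92.52 %

92.52 %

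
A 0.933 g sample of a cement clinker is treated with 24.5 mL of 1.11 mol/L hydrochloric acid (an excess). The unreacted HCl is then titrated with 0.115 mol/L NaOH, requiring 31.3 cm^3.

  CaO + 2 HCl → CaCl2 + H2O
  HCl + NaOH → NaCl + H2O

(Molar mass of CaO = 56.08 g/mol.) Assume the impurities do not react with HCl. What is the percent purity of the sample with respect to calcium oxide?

n(HCl) added = 0.0245 × 1.11 = 0.0272 mol
n(NaOH) used in back-titration = 0.0313 × 0.115 = 3.60 × 10^-3 mol
n(HCl) left over = 3.60 × 10^-3 mol (1:1 ratio)
n(HCl) consumed by analyte = 0.0272 − 3.60 × 10^-3 = 0.0236 mol
From the 1:2 ratio, n(CaO) = 1/2 × 0.0236 = 0.0118 mol
mass of CaO = 0.0118 × 56.08 = 0.662 g
% CaO = 0.662 / 0.933 × 100 = 70.9 %

70.9 %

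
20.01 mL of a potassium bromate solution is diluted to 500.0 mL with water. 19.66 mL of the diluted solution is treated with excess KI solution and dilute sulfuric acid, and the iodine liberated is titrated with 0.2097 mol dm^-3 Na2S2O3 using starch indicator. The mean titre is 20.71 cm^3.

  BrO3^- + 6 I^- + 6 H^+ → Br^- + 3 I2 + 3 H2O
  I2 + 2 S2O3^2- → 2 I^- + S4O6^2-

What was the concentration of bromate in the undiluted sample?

n(S2O3^2-) = 0.02071 × 0.2097 = 4.343 × 10^-3 mol
n(I2) = n(S2O3^2-)/2 = 2.171 × 10^-3 mol
From the 1:3 ratio, n(BrO3^-) in the aliquot = 1/3 × 2.171 × 10^-3 = 7.238 × 10^-4 mol
[BrO3^-]_dilute = 7.238 × 10^-4 / 0.01966 = 0.03682 mol/L
[BrO3^-]_original = 0.03682 × 500.0/20.01 = 0.9200 mol/L

0.9200 mol/L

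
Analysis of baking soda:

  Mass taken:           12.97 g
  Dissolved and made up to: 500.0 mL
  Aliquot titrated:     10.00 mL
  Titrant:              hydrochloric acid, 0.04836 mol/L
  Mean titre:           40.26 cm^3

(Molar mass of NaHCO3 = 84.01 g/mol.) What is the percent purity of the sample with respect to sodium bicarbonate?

NaHCO3 + HCl → NaCl + H2O + CO2
n(HCl) per titration = 0.04026 × 0.04836 = 1.947 × 10^-3 mol
n(NaHCO3) in each aliquot = 1.947 × 10^-3 mol (1:1 ratio)
n(NaHCO3) in the whole flask = 1.947 × 10^-3 × 500.0/10.00 = 0.09735 mol
mass of NaHCO3 = 0.09735 × 84.01 = 8.178 g
% NaHCO3 = 8.178 / 12.97 × 100 = 63.06 %

63.06 %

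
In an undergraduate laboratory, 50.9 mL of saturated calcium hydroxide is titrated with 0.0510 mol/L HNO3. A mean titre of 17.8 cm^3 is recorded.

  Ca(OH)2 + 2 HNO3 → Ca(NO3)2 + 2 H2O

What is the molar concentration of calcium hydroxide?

0.00892 mol/L

n(HNO3) = 0.0178 L × 0.0510 mol/L = 9.08 × 10^-4 mol
From the 1:2 mole ratio, n(Ca(OH)2) = 1/2 × 9.08 × 10^-4 = 4.54 × 10^-4 mol
[Ca(OH)2] = 4.54 × 10^-4 mol / 0.0509 L = 0.00892 mol/L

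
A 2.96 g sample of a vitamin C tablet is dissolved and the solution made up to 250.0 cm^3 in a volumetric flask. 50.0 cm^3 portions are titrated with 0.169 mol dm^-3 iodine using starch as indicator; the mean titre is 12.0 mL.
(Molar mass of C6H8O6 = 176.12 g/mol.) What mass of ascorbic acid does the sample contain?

C6H8O6 + I2 → C6H6O6 + 2 HI
n(I2) per titration = 0.0120 × 0.169 = 2.03 × 10^-3 mol
n(C6H8O6) in each aliquot = 2.03 × 10^-3 mol (1:1 ratio)
n(C6H8O6) in the whole flask = 2.03 × 10^-3 × 250.0/50.0 = 0.0101 mol
mass of C6H8O6 = 0.0101 × 176.12 = 1.79 g

1.79 g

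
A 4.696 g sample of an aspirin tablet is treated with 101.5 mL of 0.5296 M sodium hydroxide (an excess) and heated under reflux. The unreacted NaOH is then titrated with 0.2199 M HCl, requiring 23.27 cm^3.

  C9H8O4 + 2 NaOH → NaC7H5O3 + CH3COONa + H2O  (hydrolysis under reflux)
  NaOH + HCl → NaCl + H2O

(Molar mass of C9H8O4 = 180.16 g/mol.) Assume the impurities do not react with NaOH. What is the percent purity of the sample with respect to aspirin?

93.30 %

n(NaOH) added = 0.1015 × 0.5296 = 0.05375 mol
n(HCl) used in back-titration = 0.02327 × 0.2199 = 5.117 × 10^-3 mol
n(NaOH) left over = 5.117 × 10^-3 mol (1:1 ratio)
n(NaOH) consumed by analyte = 0.05375 − 5.117 × 10^-3 = 0.04864 mol
From the 1:2 ratio, n(C9H8O4) = 1/2 × 0.04864 = 0.02432 mol
mass of C9H8O4 = 0.02432 × 180.16 = 4.381 g
% C9H8O4 = 4.381 / 4.696 × 100 = 93.30 %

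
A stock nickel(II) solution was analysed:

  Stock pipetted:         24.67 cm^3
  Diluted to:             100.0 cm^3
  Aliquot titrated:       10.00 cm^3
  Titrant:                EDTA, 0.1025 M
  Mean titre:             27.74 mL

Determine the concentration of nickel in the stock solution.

Ni^2+ + EDTA^4- → [Ni(EDTA)]^2-
n(EDTA) = 0.02774 × 0.1025 = 2.843 × 10^-3 mol
n(Ni2+) in the aliquot = 2.843 × 10^-3 mol (1:1 ratio)
[Ni2+]_dilute = 2.843 × 10^-3 / 0.01000 = 0.2843 mol/L
Dilution factor = 100.0 / 24.67 = 4.054
[Ni2+]_stock = 0.2843 × 4.054 = 1.153 mol/L

1.153 M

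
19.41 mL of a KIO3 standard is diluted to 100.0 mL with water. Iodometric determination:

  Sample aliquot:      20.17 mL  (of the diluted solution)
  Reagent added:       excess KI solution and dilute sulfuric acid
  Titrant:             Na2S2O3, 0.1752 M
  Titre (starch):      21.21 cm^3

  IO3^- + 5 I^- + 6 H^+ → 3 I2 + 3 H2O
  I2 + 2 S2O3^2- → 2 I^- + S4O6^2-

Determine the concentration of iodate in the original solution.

0.1582 M

n(S2O3^2-) = 0.02121 × 0.1752 = 3.716 × 10^-3 mol
n(I2) = n(S2O3^2-)/2 = 1.858 × 10^-3 mol
From the 1:3 ratio, n(IO3^-) in the aliquot = 1/3 × 1.858 × 10^-3 = 6.193 × 10^-4 mol
[IO3^-]_dilute = 6.193 × 10^-4 / 0.02017 = 0.03071 mol/L
[IO3^-]_original = 0.03071 × 100.0/19.41 = 0.1582 mol/L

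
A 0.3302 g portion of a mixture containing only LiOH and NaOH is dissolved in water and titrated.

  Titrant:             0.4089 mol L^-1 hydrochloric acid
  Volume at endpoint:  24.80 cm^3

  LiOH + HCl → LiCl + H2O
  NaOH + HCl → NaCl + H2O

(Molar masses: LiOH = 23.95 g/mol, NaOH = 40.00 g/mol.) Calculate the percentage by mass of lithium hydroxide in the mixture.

n(HCl) = 0.02480 × 0.4089 = 0.01014 mol
Let x = n(LiOH), y = n(NaOH).
Titrant: 1x + 1y = 0.01014;  mass: 23.95x + 40.00y = 0.3302
Solving, x = 4.700 × 10^-3 mol, y = 5.441 × 10^-3 mol
mass of LiOH = 4.700 × 10^-3 × 23.95 = 0.1126 g
% LiOH = 0.1126 / 0.3302 × 100 = 34.09 %

34.09 %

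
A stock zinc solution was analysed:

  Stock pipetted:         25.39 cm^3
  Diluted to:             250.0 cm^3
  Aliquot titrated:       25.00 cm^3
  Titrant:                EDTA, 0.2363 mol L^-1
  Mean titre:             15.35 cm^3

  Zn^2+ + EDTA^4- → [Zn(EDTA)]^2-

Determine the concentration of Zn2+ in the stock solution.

n(EDTA) = 0.01535 × 0.2363 = 3.627 × 10^-3 mol
n(Zn2+) in the aliquot = 3.627 × 10^-3 mol (1:1 ratio)
[Zn2+]_dilute = 3.627 × 10^-3 / 0.02500 = 0.1451 mol/L
Dilution factor = 250.0 / 25.39 = 9.846
[Zn2+]_stock = 0.1451 × 9.846 = 1.429 mol/L

1.429 mol/L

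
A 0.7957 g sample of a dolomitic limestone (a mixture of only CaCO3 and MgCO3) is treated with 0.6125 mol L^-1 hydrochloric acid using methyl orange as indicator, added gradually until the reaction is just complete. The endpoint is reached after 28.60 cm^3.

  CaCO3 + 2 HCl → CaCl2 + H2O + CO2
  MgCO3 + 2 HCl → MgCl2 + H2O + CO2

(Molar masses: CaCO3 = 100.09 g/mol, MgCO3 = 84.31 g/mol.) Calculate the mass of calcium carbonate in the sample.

0.3631 g

n(HCl) = 0.02860 × 0.6125 = 0.01752 mol
Let x = n(CaCO3), y = n(MgCO3).
Titrant: 2x + 2y = 0.01752;  mass: 100.09x + 84.31y = 0.7957
Solving, x = 3.628 × 10^-3 mol, y = 5.131 × 10^-3 mol
mass of CaCO3 = 3.628 × 10^-3 × 100.09 = 0.3631 g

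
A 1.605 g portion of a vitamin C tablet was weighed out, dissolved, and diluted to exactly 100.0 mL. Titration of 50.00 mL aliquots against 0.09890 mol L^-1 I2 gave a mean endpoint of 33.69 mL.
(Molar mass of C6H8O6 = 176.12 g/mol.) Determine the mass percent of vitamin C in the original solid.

73.12 %

C6H8O6 + I2 → C6H6O6 + 2 HI
n(I2) per titration = 0.03369 × 0.09890 = 3.332 × 10^-3 mol
n(C6H8O6) in each aliquot = 3.332 × 10^-3 mol (1:1 ratio)
n(C6H8O6) in the whole flask = 3.332 × 10^-3 × 100.0/50.00 = 6.664 × 10^-3 mol
mass of C6H8O6 = 6.664 × 10^-3 × 176.12 = 1.174 g
% C6H8O6 = 1.174 / 1.605 × 100 = 73.12 %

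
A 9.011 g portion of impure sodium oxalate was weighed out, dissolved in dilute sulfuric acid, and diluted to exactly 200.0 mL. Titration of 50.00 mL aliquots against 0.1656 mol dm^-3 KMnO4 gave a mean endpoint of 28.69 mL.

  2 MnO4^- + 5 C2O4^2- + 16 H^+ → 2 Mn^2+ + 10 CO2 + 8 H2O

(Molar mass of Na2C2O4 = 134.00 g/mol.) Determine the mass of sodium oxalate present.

6.366 g

n(KMnO4) per titration = 0.02869 × 0.1656 = 4.751 × 10^-3 mol
From the 5:2 ratio, n(Na2C2O4) in each aliquot = 5/2 × 4.751 × 10^-3 = 0.01188 mol
n(Na2C2O4) in the whole flask = 0.01188 × 200.0/50.00 = 0.04751 mol
mass of Na2C2O4 = 0.04751 × 134.00 = 6.366 g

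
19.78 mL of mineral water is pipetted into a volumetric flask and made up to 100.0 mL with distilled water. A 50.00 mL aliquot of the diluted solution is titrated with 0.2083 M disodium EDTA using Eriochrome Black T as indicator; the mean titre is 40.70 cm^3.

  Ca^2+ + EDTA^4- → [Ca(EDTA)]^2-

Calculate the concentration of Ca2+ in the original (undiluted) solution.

0.8572 M

n(EDTA) = 0.04070 × 0.2083 = 8.478 × 10^-3 mol
n(Ca2+) in the aliquot = 8.478 × 10^-3 mol (1:1 ratio)
[Ca2+]_dilute = 8.478 × 10^-3 / 0.05000 = 0.1696 mol/L
Dilution factor = 100.0 / 19.78 = 5.056
[Ca2+]_stock = 0.1696 × 5.056 = 0.8572 mol/L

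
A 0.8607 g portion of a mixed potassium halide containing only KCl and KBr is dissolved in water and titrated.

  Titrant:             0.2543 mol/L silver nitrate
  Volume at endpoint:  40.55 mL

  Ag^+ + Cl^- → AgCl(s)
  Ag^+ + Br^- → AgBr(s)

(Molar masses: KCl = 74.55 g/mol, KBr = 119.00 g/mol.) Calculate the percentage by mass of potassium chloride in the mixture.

n(AgNO3) = 0.04055 × 0.2543 = 0.01031 mol
Let x = n(KCl), y = n(KBr).
Titrant: 1x + 1y = 0.01031;  mass: 74.55x + 119.00y = 0.8607
Solving, x = 8.243 × 10^-3 mol, y = 2.069 × 10^-3 mol
mass of KCl = 8.243 × 10^-3 × 74.55 = 0.6145 g
% KCl = 0.6145 / 0.8607 × 100 = 71.40 %

71.40 %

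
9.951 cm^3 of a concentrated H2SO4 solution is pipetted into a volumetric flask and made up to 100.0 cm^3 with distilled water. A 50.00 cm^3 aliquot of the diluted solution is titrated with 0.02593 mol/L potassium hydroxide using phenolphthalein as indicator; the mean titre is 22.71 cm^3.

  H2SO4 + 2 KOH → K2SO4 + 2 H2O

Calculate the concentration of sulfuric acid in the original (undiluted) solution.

n(KOH) = 0.02271 × 0.02593 = 5.889 × 10^-4 mol
From the 1:2 ratio, n(H2SO4) in the aliquot = 1/2 × 5.889 × 10^-4 = 2.944 × 10^-4 mol
[H2SO4]_dilute = 2.944 × 10^-4 / 0.05000 = 0.005889 mol/L
Dilution factor = 100.0 / 9.951 = 10.05
[H2SO4]_stock = 0.005889 × 10.05 = 0.05918 mol/L

0.05918 mol/L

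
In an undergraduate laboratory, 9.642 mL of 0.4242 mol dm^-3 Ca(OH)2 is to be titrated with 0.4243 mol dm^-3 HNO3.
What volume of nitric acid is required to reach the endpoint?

19.28 mL

Ca(OH)2 + 2 HNO3 → Ca(NO3)2 + 2 H2O
n(Ca(OH)2) = 0.009642 L × 0.4242 mol/L = 4.090 × 10^-3 mol
From the 2:1 stoichiometry, n(HNO3) = 2/1 × 4.090 × 10^-3 = 8.180 × 10^-3 mol
V(HNO3) = 8.180 × 10^-3 mol / 0.4243 mol/L = 0.01928 L = 19.28 mL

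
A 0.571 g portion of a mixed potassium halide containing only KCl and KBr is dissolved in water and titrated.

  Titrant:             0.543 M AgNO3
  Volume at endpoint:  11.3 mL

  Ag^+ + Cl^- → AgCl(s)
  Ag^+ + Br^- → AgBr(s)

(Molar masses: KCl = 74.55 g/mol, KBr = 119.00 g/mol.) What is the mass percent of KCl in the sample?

46.8 %

n(AgNO3) = 0.0113 × 0.543 = 6.14 × 10^-3 mol
Let x = n(KCl), y = n(KBr).
Titrant: 1x + 1y = 6.14 × 10^-3;  mass: 74.55x + 119.00y = 0.571
Solving, x = 3.58 × 10^-3 mol, y = 2.55 × 10^-3 mol
mass of KCl = 3.58 × 10^-3 × 74.55 = 0.267 g
% KCl = 0.267 / 0.571 × 100 = 46.8 %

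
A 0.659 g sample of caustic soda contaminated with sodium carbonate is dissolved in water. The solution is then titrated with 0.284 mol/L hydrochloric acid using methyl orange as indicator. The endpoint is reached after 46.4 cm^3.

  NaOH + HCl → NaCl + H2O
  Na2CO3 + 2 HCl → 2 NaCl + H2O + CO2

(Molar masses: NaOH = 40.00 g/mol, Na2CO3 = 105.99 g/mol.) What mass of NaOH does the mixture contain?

0.121 g

n(HCl) = 0.0464 × 0.284 = 0.0132 mol
Let x = n(NaOH), y = n(Na2CO3).
Titrant: 1x + 2y = 0.0132;  mass: 40.00x + 105.99y = 0.659
Solving, x = 3.03 × 10^-3 mol, y = 5.07 × 10^-3 mol
mass of NaOH = 3.03 × 10^-3 × 40.00 = 0.121 g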